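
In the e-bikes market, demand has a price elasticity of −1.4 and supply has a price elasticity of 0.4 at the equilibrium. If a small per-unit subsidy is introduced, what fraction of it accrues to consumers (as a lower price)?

Consumer share = 2/9

For a small subsidy around the equilibrium, the benefit split depends on the relative slopes, which at a point are proportional to the elasticities.
Buyer share = εs/(εs + |εd|) = 0.4/(0.4 + 1.4) = 2/9; seller share = |εd|/(εs + |εd|) = 7/9.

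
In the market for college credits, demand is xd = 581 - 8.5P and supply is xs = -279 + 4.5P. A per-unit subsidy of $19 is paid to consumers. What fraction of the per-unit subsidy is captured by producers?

Producer share = 17/26

Pre-subsidy: 581 - 8.5P = -279 + 4.5P gives P* = 860/13, x* = 243/13.
With the rebate, buyers effectively pay Pb = Ps − 19, where Ps is the price sellers receive.
Demand in terms of Ps becomes xd = 581 − 8.5(Ps − 19) = 742.5 - 8.5Ps. Setting this equal to supply: 742.5 - 8.5Ps = -279 + 4.5Ps, so Ps = 2043/26.
Buyers pay Pb = 2043/26 − 19 = 1549/26; x' = -279 + 4.5·(2043/26) = 3879/52.
Buyers' price falls by P* − Pb = 860/13 − 1549/26 = 171/26; sellers' price rises by Ps − P* = 2043/26 − 860/13 = 323/26.
So producers capture (323/26)/19 = 17/26 of each unit of subsidy.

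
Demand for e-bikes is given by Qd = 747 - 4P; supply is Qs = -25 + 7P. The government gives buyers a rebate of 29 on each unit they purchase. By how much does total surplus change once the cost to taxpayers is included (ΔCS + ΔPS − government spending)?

Pre-subsidy: 747 - 4P = -25 + 7P gives P* = 772/11, Q* = 5129/11.
With the rebate, buyers effectively pay Pb = Ps − 29, where Ps is the price sellers receive.
Demand in terms of Ps becomes Qd = 747 − 4(Ps − 29) = 863 - 4Ps. Setting this equal to supply: 863 - 4Ps = -25 + 7Ps, so Ps = 888/11.
Buyers pay Pb = 888/11 − 29 = 569/11; Q' = -25 + 7·(888/11) = 5941/11.
ΔCS = ½(5129/11 + 5941/11)(772/11 − 569/11) = 1123605/121; ΔPS = ½(5129/11 + 5941/11)(888/11 − 772/11) = 642060/121.
Government spending = 29 × 5941/11 = 172289/11.
Net change = 1123605/121 + 642060/121 − 172289/11 = -11774/11. The loss equals the DWL triangle ½·29·812/11.

Net change in total surplus = -11774/11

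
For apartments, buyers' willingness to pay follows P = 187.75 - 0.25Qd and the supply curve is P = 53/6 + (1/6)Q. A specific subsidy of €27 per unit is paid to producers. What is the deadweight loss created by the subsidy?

Pre-subsidy: 187.75 - 0.25Q = 53/6 + (1/6)Q gives Q* = 429.4 and P* = 80.4.
With the subsidy, sellers receive Ps = Pb + 27 for each unit, where Pb is the price buyers pay.
On the curves, Pb = 187.75 - 0.25Q and Ps = 53/6 + (1/6)Q; the wedge Ps − Pb = 27 gives 53/6 + (1/6)Q − (187.75 - 0.25Q) = 27, so Q' = 494.2.
Then Pb = 187.75 − 0.25·494.2 = 64.2 and Ps = 53/6 + (1/6)·494.2 = 91.2.
The subsidy expands output by 494.2 − 429.4 = 64.8 past the efficient level; on those units the gap between marginal cost and willingness to pay runs from 0 up to 27.
DWL = ½ × 27 × 64.8 = 874.8.

Deadweight loss = €874.8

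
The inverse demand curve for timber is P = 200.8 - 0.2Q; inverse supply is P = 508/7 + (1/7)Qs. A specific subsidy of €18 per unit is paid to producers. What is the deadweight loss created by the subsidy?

Pre-subsidy: 200.8 - 0.2Q = 508/7 + (1/7)Q gives Q* = 374 and P* = 126.
With the subsidy, sellers receive Ps = Pb + 18 for each unit, where Pb is the price buyers pay.
On the curves, Pb = 200.8 - 0.2Q and Ps = 508/7 + (1/7)Q; the wedge Ps − Pb = 18 gives 508/7 + (1/7)Q − (200.8 - 0.2Q) = 18, so Q' = 426.5.
Then Pb = 200.8 − 0.2·426.5 = 115.5 and Ps = 508/7 + (1/7)·426.5 = 133.5.
The subsidy expands output by 426.5 − 374 = 52.5 past the efficient level; on those units the gap between marginal cost and willingness to pay runs from 0 up to 18.
DWL = ½ × 18 × 52.5 = 472.5.

Deadweight loss = €472.5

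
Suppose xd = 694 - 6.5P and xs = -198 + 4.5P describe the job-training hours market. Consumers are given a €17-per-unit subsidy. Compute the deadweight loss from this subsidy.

Pre-subsidy: 694 - 6.5P = -198 + 4.5P gives P* = 892/11, x* = 1836/11.
With the rebate, buyers effectively pay Pb = Ps − 17, where Ps is the price sellers receive.
Demand in terms of Ps becomes xd = 694 − 6.5(Ps − 17) = 804.5 - 6.5Ps. Setting this equal to supply: 804.5 - 6.5Ps = -198 + 4.5Ps, so Ps = 2005/22.
Buyers pay Pb = 2005/22 − 17 = 1631/22; x' = -198 + 4.5·(2005/22) = 9333/44.
The subsidy expands output by 9333/44 − 1836/11 = 1989/44 past the efficient level; on those units the gap between marginal cost and willingness to pay runs from 0 up to 17.
DWL = ½ × 17 × 1989/44 = 33813/88.

Deadweight loss = 33813/88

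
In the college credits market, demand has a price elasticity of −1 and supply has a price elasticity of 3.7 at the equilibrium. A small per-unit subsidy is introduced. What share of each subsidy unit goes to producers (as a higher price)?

Producer share = 10/47

For a small subsidy around the equilibrium, the benefit split depends on the relative slopes, which at a point are proportional to the elasticities.
Buyer share = εs/(εs + |εd|) = 3.7/(3.7 + 1) = 37/47; seller share = |εd|/(εs + |εd|) = 10/47.
So producers capture 10/47 of the subsidy.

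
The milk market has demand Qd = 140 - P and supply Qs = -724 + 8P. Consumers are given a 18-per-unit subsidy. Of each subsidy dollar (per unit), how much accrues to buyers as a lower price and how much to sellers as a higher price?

Buyers gain 16 per unit; sellers gain 2 per unit

Pre-subsidy: 140 - P = -724 + 8P gives P* = 96, Q* = 44.
With the rebate, buyers effectively pay Pb = Ps − 18, where Ps is the price sellers receive.
Demand in terms of Ps becomes Qd = 140 − 1(Ps − 18) = 158 - Ps. Setting this equal to supply: 158 - Ps = -724 + 8Ps, so Ps = 98.
Buyers pay Pb = 98 − 18 = 80; Q' = -724 + 8·98 = 60.
Buyers' price falls by P* − Pb = 96 − 80 = 16; sellers' price rises by Ps − P* = 98 − 96 = 2.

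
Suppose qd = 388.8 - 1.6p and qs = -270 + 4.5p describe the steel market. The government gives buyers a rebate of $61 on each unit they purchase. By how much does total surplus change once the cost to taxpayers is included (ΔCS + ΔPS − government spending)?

Pre-subsidy: 388.8 - 1.6p = -270 + 4.5p gives p* = 108, q* = 216.
With the rebate, buyers effectively pay pb = ps − 61, where ps is the price sellers receive.
Demand in terms of ps becomes qd = 388.8 − 1.6(ps − 61) = 486.4 - 1.6ps. Setting this equal to supply: 486.4 - 1.6ps = -270 + 4.5ps, so ps = 124.
Buyers pay pb = 124 − 61 = 63; q' = -270 + 4.5·124 = 288.
ΔCS = ½(216 + 288)(108 − 63) = 11340; ΔPS = ½(216 + 288)(124 − 108) = 4032.
Government spending = 61 × 288 = 17568.
Net change = 11340 + 4032 − 17568 = -2196. The loss equals the DWL triangle ½·61·72.

Net change in total surplus = -$2196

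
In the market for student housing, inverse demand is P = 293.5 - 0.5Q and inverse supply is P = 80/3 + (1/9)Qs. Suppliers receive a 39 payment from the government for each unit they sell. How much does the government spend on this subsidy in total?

Government cost = 214695/11

Pre-subsidy: 293.5 - 0.5Q = 80/3 + (1/9)Q gives Q* = 4803/11 and P* = 827/11.
With the subsidy, sellers receive Ps = Pb + 39 for each unit, where Pb is the price buyers pay.
On the curves, Pb = 293.5 - 0.5Q and Ps = 80/3 + (1/9)Q; the wedge Ps − Pb = 39 gives 80/3 + (1/9)Q − (293.5 - 0.5Q) = 39, so Q' = 5505/11.
Then Pb = 293.5 − 0.5·(5505/11) = 476/11 and Ps = 80/3 + (1/9)·(5505/11) = 905/11.
Government outlay = subsidy × quantity = 39 × 5505/11 = 214695/11.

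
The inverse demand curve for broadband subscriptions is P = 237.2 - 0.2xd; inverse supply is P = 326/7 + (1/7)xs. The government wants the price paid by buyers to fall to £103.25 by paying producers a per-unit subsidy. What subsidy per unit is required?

At a buyer price of 103.25, quantity demanded is 1186 − 5·103.25 = 669.75.
Sellers supply 669.75 only when they receive Ps = 326/7 + (1/7)·669.75 = 142.25.
s = Ps − Pb = 142.25 − 103.25 = 39.

Required subsidy s = £39 per unit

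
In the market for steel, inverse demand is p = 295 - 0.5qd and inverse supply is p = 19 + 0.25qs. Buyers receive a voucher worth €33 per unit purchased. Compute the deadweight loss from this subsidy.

Deadweight loss = €726

Pre-subsidy: 295 - 0.5q = 19 + 0.25q gives q* = 368 and p* = 111.
With the rebate, buyers effectively pay pb = ps − 33, where ps is the price sellers receive.
On the curves, pb = 295 - 0.5q and ps = 19 + 0.25q; the wedge ps − pb = 33 gives 19 + 0.25q − (295 - 0.5q) = 33, so q' = 412.
Then pb = 295 − 0.5·412 = 89 and ps = 19 + 0.25·412 = 122.
The subsidy expands output by 412 − 368 = 44 past the efficient level; on those units the gap between marginal cost and willingness to pay runs from 0 up to 33.
DWL = ½ × 33 × 44 = 726.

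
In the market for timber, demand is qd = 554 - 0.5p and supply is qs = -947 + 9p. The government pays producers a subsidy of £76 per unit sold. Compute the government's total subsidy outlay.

Pre-subsidy: 554 - 0.5p = -947 + 9p gives p* = 158, q* = 475.
With the subsidy, sellers receive ps = pb + 76 for each unit, where pb is the price buyers pay.
Supply in terms of pb becomes qs = -947 + 9(pb + 76) = -263 + 9pb. Setting this equal to demand: 554 - 0.5pb = -263 + 9pb, so pb = 86.
Sellers receive ps = 86 + 76 = 162; q' = 554 − 0.5·86 = 511.
Government outlay = subsidy × quantity = 76 × 511 = 38836.

Government cost = £38836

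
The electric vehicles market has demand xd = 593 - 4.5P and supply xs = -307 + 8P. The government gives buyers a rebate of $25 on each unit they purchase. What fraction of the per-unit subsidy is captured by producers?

Producer share = 0.36

Pre-subsidy: 593 - 4.5P = -307 + 8P gives P* = 72, x* = 269.
With the rebate, buyers effectively pay Pb = Ps − 25, where Ps is the price sellers receive.
Demand in terms of Ps becomes xd = 593 − 4.5(Ps − 25) = 705.5 - 4.5Ps. Setting this equal to supply: 705.5 - 4.5Ps = -307 + 8Ps, so Ps = 81.
Buyers pay Pb = 81 − 25 = 56; x' = -307 + 8·81 = 341.
Buyers' price falls by P* − Pb = 72 − 56 = 16; sellers' price rises by Ps − P* = 81 − 72 = 9.
So producers capture 9/25 = 0.36 of each unit of subsidy.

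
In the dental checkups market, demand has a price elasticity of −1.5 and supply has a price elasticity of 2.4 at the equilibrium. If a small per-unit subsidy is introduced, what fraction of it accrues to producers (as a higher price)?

Producer share = 5/13

For a small subsidy around the equilibrium, the benefit split depends on the relative slopes, which at a point are proportional to the elasticities.
Buyer share = εs/(εs + |εd|) = 2.4/(2.4 + 1.5) = 8/13; seller share = |εd|/(εs + |εd|) = 5/13.
So producers capture 5/13 of the subsidy.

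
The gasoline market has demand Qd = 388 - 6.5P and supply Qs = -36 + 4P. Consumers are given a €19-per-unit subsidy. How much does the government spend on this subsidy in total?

Government cost = 22952/7

Pre-subsidy: 388 - 6.5P = -36 + 4P gives P* = 848/21, Q* = 2636/21.
With the rebate, buyers effectively pay Pb = Ps − 19, where Ps is the price sellers receive.
Demand in terms of Ps becomes Qd = 388 − 6.5(Ps − 19) = 511.5 - 6.5Ps. Setting this equal to supply: 511.5 - 6.5Ps = -36 + 4Ps, so Ps = 365/7.
Buyers pay Pb = 365/7 − 19 = 232/7; Q' = -36 + 4·(365/7) = 1208/7.
Government outlay = subsidy × quantity = 19 × 1208/7 = 22952/7.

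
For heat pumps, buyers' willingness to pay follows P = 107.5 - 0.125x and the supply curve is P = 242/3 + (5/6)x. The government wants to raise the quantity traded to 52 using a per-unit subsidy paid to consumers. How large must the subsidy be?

At x = 52, from the demand curve buyers pay Pb = 107.5 − 0.125·52 = 101; from the supply curve sellers need Ps = 242/3 + (5/6)·52 = 124.
The subsidy must fill the gap: s = Ps − Pb = 124 − 101 = 23.

Required subsidy s = 23 per unit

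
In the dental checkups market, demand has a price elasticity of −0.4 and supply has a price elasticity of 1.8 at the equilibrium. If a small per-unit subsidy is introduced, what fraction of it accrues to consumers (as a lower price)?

For a small subsidy around the equilibrium, the benefit split depends on the relative slopes, which at a point are proportional to the elasticities.
Buyer share = εs/(εs + |εd|) = 1.8/(1.8 + 0.4) = 9/11; seller share = |εd|/(εs + |εd|) = 2/11.

Consumer share = 9/11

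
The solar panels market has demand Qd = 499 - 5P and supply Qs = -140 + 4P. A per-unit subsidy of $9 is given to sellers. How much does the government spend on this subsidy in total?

Pre-subsidy: 499 - 5P = -140 + 4P gives P* = 71, Q* = 144.
With the subsidy, sellers receive Ps = Pb + 9 for each unit, where Pb is the price buyers pay.
Supply in terms of Pb becomes Qs = -140 + 4(Pb + 9) = -104 + 4Pb. Setting this equal to demand: 499 - 5Pb = -104 + 4Pb, so Pb = 67.
Sellers receive Ps = 67 + 9 = 76; Q' = 499 − 5·67 = 164.
Government outlay = subsidy × quantity = 9 × 164 = 1476.

Government cost = $1476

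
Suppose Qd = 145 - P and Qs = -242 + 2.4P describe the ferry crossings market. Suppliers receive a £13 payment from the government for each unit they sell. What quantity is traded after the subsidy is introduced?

Q' = 686/17

Pre-subsidy: 145 - P = -242 + 2.4P gives P* = 1935/17, Q* = 530/17.
With the subsidy, sellers receive Ps = Pb + 13 for each unit, where Pb is the price buyers pay.
Supply in terms of Pb becomes Qs = -242 + 2.4(Pb + 13) = -210.8 + 2.4Pb. Setting this equal to demand: 145 - Pb = -210.8 + 2.4Pb, so Pb = 1779/17.
Sellers receive Ps = 1779/17 + 13 = 2000/17; Q' = 145 − 1·(1779/17) = 686/17.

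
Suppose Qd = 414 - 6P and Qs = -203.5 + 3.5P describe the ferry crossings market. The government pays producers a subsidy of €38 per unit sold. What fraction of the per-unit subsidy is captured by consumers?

Pre-subsidy: 414 - 6P = -203.5 + 3.5P gives P* = 65, Q* = 24.
With the subsidy, sellers receive Ps = Pb + 38 for each unit, where Pb is the price buyers pay.
Supply in terms of Pb becomes Qs = -203.5 + 3.5(Pb + 38) = -70.5 + 3.5Pb. Setting this equal to demand: 414 - 6Pb = -70.5 + 3.5Pb, so Pb = 51.
Sellers receive Ps = 51 + 38 = 89; Q' = 414 − 6·51 = 108.
Buyers' price falls by P* − Pb = 65 − 51 = 14; sellers' price rises by Ps − P* = 89 − 65 = 24.
So consumers capture 14/38 = 7/19 of each unit of subsidy.

Consumer share = 7/19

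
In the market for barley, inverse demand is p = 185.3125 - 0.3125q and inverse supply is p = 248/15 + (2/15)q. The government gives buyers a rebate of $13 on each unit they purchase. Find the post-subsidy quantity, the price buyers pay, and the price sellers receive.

q' = 43627/107; buyers pay 6195/107; sellers receive 7586/107

Pre-subsidy: 185.3125 - 0.3125q = 248/15 + (2/15)q gives q* = 40507/107 and p* = 7170/107.
With the rebate, buyers effectively pay pb = ps − 13, where ps is the price sellers receive.
On the curves, pb = 185.3125 - 0.3125q and ps = 248/15 + (2/15)q; the wedge ps − pb = 13 gives 248/15 + (2/15)q − (185.3125 - 0.3125q) = 13, so q' = 43627/107.
Then pb = 185.3125 − 0.3125·(43627/107) = 6195/107 and ps = 248/15 + (2/15)·(43627/107) = 7586/107.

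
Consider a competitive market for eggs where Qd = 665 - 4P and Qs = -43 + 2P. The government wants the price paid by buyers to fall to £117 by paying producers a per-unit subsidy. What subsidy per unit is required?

Required subsidy s = £3 per unit

At a buyer price of 117, quantity demanded is 665 − 4·117 = 197.
Sellers supply 197 only when they receive Ps with -43 + 2·Ps = 197, i.e. Ps = 120.
s = Ps − Pb = 120 − 117 = 3.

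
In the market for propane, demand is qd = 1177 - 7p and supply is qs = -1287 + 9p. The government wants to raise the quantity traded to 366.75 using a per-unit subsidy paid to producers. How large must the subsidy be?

At q = 366.75, invert demand for the buyer price: pb = (1177 − 366.75)/7 = 115.75; invert supply for the seller price: ps = (366.75 − (-1287))/9 = 183.75.
The subsidy must fill the gap: s = ps − pb = 183.75 − 115.75 = 68.

Required subsidy s = 68 per unit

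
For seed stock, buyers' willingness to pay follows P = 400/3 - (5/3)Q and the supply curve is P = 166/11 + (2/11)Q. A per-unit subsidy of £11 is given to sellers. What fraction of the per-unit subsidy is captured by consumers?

Pre-subsidy: 400/3 - (5/3)Q = 166/11 + (2/11)Q gives Q* = 3902/61 and P* = 1630/61.
With the subsidy, sellers receive Ps = Pb + 11 for each unit, where Pb is the price buyers pay.
On the curves, Pb = 400/3 - (5/3)Q and Ps = 166/11 + (2/11)Q; the wedge Ps − Pb = 11 gives 166/11 + (2/11)Q − (400/3 - (5/3)Q) = 11, so Q' = 4265/61.
Then Pb = 400/3 − (5/3)·(4265/61) = 1025/61 and Ps = 166/11 + (2/11)·(4265/61) = 1696/61.
Buyers' price falls by P* − Pb = 1630/61 − 1025/61 = 605/61; sellers' price rises by Ps − P* = 1696/61 − 1630/61 = 66/61.
So consumers capture (605/61)/11 = 55/61 of each unit of subsidy.

Consumer share = 55/61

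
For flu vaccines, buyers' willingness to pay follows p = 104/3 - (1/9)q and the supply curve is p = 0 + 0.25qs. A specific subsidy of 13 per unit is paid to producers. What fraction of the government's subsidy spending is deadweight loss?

Pre-subsidy: 104/3 - (1/9)q = 0 + 0.25q gives q* = 96 and p* = 24.
With the subsidy, sellers receive ps = pb + 13 for each unit, where pb is the price buyers pay.
On the curves, pb = 104/3 - (1/9)q and ps = 0 + 0.25q; the wedge ps − pb = 13 gives 0 + 0.25q − (104/3 - (1/9)q) = 13, so q' = 132.
Then pb = 104/3 − (1/9)·132 = 20 and ps = 0 + 0.25·132 = 33.
ΔCS = ½(96 + 132)(24 − 20) = 456; ΔPS = ½(96 + 132)(33 − 24) = 1026.
Government spending = 13 × 132 = 1716.
DWL = ½ × 13 × (132 − 96) = 234; fraction = 234 / 1716 = 3/22.

DWL / government spending = 3/22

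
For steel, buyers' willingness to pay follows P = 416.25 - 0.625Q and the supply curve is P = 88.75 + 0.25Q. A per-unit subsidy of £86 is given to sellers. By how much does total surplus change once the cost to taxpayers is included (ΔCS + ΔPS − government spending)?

Net change in total surplus = -29584/7

Pre-subsidy: 416.25 - 0.625Q = 88.75 + 0.25Q gives Q* = 2620/7 and P* = 5105/28.
With the subsidy, sellers receive Ps = Pb + 86 for each unit, where Pb is the price buyers pay.
On the curves, Pb = 416.25 - 0.625Q and Ps = 88.75 + 0.25Q; the wedge Ps − Pb = 86 gives 88.75 + 0.25Q − (416.25 - 0.625Q) = 86, so Q' = 3308/7.
Then Pb = 416.25 − 0.625·(3308/7) = 3385/28 and Ps = 88.75 + 0.25·(3308/7) = 5793/28.
ΔCS = ½(2620/7 + 3308/7)(5105/28 − 3385/28) = 1274520/49; ΔPS = ½(2620/7 + 3308/7)(5793/28 − 5105/28) = 509808/49.
Government spending = 86 × 3308/7 = 284488/7.
Net change = 1274520/49 + 509808/49 − 284488/7 = -29584/7. The loss equals the DWL triangle ½·86·688/7.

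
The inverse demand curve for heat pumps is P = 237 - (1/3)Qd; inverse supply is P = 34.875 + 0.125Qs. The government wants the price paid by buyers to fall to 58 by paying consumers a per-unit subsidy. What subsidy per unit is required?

At a buyer price of 58, quantity demanded is 711 − 3·58 = 537.
Sellers supply 537 only when they receive Ps = 34.875 + 0.125·537 = 102.
s = Ps − Pb = 102 − 58 = 44.

Required subsidy s = 44 per unit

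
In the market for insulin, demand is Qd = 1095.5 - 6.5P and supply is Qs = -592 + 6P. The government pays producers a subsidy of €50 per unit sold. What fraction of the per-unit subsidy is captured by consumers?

Consumer share = 0.48

Pre-subsidy: 1095.5 - 6.5P = -592 + 6P gives P* = 135, Q* = 218.
With the subsidy, sellers receive Ps = Pb + 50 for each unit, where Pb is the price buyers pay.
Supply in terms of Pb becomes Qs = -592 + 6(Pb + 50) = -292 + 6Pb. Setting this equal to demand: 1095.5 - 6.5Pb = -292 + 6Pb, so Pb = 111.
Sellers receive Ps = 111 + 50 = 161; Q' = 1095.5 − 6.5·111 = 374.
Buyers' price falls by P* − Pb = 135 − 111 = 24; sellers' price rises by Ps − P* = 161 − 135 = 26.
So consumers capture 24/50 = 0.48 of each unit of subsidy.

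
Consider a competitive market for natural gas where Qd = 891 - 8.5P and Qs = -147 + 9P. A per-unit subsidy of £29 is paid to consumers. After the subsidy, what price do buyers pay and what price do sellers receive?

Buyers pay £44.4; sellers receive £73.4

Pre-subsidy: 891 - 8.5P = -147 + 9P gives P* = 2076/35, Q* = 13539/35.
With the rebate, buyers effectively pay Pb = Ps − 29, where Ps is the price sellers receive.
Demand in terms of Ps becomes Qd = 891 − 8.5(Ps − 29) = 1137.5 - 8.5Ps. Setting this equal to supply: 1137.5 - 8.5Ps = -147 + 9Ps, so Ps = 73.4.
Buyers pay Pb = 73.4 − 29 = 44.4; Q' = -147 + 9·73.4 = 513.6.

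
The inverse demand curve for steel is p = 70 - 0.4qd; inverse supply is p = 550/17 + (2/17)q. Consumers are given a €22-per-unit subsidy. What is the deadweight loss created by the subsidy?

Deadweight loss = €467.5

Pre-subsidy: 70 - 0.4q = 550/17 + (2/17)q gives q* = 800/11 and p* = 450/11.
With the rebate, buyers effectively pay pb = ps − 22, where ps is the price sellers receive.
On the curves, pb = 70 - 0.4q and ps = 550/17 + (2/17)q; the wedge ps − pb = 22 gives 550/17 + (2/17)q − (70 - 0.4q) = 22, so q' = 2535/22.
Then pb = 70 − 0.4·(2535/22) = 263/11 and ps = 550/17 + (2/17)·(2535/22) = 505/11.
The subsidy expands output by 2535/22 − 800/11 = 42.5 past the efficient level; on those units the gap between marginal cost and willingness to pay runs from 0 up to 22.
DWL = ½ × 22 × 42.5 = 467.5.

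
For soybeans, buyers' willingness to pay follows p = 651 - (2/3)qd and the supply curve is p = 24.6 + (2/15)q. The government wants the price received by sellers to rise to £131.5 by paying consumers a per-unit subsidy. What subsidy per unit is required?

Required subsidy s = £15 per unit

At a seller price of 131.5, quantity supplied is -184.5 + 7.5·131.5 = 801.75.
Buyers absorb 801.75 only when they pay pb = 651 − (2/3)·801.75 = 116.5.
s = ps − pb = 131.5 − 116.5 = 15.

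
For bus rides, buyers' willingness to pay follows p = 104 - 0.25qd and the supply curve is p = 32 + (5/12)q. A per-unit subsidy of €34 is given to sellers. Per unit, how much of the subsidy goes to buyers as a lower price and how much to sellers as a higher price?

Pre-subsidy: 104 - 0.25q = 32 + (5/12)q gives q* = 108 and p* = 77.
With the subsidy, sellers receive ps = pb + 34 for each unit, where pb is the price buyers pay.
On the curves, pb = 104 - 0.25q and ps = 32 + (5/12)q; the wedge ps − pb = 34 gives 32 + (5/12)q − (104 - 0.25q) = 34, so q' = 159.
Then pb = 104 − 0.25·159 = 64.25 and ps = 32 + (5/12)·159 = 98.25.
Buyers' price falls by p* − pb = 77 − 64.25 = 12.75; sellers' price rises by ps − p* = 98.25 − 77 = 21.25.

Buyers gain €12.75 per unit; sellers gain €21.25 per unit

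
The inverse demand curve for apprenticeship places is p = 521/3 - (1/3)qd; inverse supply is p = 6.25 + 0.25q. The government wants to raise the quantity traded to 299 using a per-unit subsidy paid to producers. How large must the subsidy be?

At q = 299, from the demand curve buyers pay pb = 521/3 − (1/3)·299 = 74; from the supply curve sellers need ps = 6.25 + 0.25·299 = 81.
The subsidy must fill the gap: s = ps − pb = 81 − 74 = 7.

Required subsidy s = 7 per unit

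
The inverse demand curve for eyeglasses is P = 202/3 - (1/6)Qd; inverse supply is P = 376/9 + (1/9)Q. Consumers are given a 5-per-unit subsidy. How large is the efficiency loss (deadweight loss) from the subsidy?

Pre-subsidy: 202/3 - (1/6)Q = 376/9 + (1/9)Q gives Q* = 92 and P* = 52.
With the rebate, buyers effectively pay Pb = Ps − 5, where Ps is the price sellers receive.
On the curves, Pb = 202/3 - (1/6)Q and Ps = 376/9 + (1/9)Q; the wedge Ps − Pb = 5 gives 376/9 + (1/9)Q − (202/3 - (1/6)Q) = 5, so Q' = 110.
Then Pb = 202/3 − (1/6)·110 = 49 and Ps = 376/9 + (1/9)·110 = 54.
The subsidy expands output by 110 − 92 = 18 past the efficient level; on those units the gap between marginal cost and willingness to pay runs from 0 up to 5.
DWL = ½ × 5 × 18 = 45.

Deadweight loss = 45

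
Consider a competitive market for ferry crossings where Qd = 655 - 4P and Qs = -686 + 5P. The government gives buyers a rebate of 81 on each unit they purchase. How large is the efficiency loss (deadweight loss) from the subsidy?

Deadweight loss = 7290

Pre-subsidy: 655 - 4P = -686 + 5P gives P* = 149, Q* = 59.
With the rebate, buyers effectively pay Pb = Ps − 81, where Ps is the price sellers receive.
Demand in terms of Ps becomes Qd = 655 − 4(Ps − 81) = 979 - 4Ps. Setting this equal to supply: 979 - 4Ps = -686 + 5Ps, so Ps = 185.
Buyers pay Pb = 185 − 81 = 104; Q' = -686 + 5·185 = 239.
The subsidy expands output by 239 − 59 = 180 past the efficient level; on those units the gap between marginal cost and willingness to pay runs from 0 up to 81.
DWL = ½ × 81 × 180 = 7290.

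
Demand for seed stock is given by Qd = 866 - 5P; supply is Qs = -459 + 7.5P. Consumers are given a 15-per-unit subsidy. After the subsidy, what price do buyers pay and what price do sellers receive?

Buyers pay 97; sellers receive 112

Pre-subsidy: 866 - 5P = -459 + 7.5P gives P* = 106, Q* = 336.
With the rebate, buyers effectively pay Pb = Ps − 15, where Ps is the price sellers receive.
Demand in terms of Ps becomes Qd = 866 − 5(Ps − 15) = 941 - 5Ps. Setting this equal to supply: 941 - 5Ps = -459 + 7.5Ps, so Ps = 112.
Buyers pay Pb = 112 − 15 = 97; Q' = -459 + 7.5·112 = 381.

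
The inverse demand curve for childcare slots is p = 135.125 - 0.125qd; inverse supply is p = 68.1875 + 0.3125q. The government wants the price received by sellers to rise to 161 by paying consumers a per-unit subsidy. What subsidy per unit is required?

Required subsidy s = 63 per unit

At a seller price of 161, quantity supplied is -218.2 + 3.2·161 = 297.
Buyers absorb 297 only when they pay pb = 135.125 − 0.125·297 = 98.
s = ps − pb = 161 − 98 = 63.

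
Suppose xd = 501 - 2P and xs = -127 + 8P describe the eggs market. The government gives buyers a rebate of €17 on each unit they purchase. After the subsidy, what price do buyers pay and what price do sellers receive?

Pre-subsidy: 501 - 2P = -127 + 8P gives P* = 62.8, x* = 375.4.
With the rebate, buyers effectively pay Pb = Ps − 17, where Ps is the price sellers receive.
Demand in terms of Ps becomes xd = 501 − 2(Ps − 17) = 535 - 2Ps. Setting this equal to supply: 535 - 2Ps = -127 + 8Ps, so Ps = 66.2.
Buyers pay Pb = 66.2 − 17 = 49.2; x' = -127 + 8·66.2 = 402.6.

Buyers pay €49.2; sellers receive €66.2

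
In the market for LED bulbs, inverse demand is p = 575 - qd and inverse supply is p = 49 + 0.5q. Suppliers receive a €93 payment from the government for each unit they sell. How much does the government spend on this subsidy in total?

Government cost = €38378

Pre-subsidy: 575 - q = 49 + 0.5q gives q* = 1052/3 and p* = 673/3.
With the subsidy, sellers receive ps = pb + 93 for each unit, where pb is the price buyers pay.
On the curves, pb = 575 - q and ps = 49 + 0.5q; the wedge ps − pb = 93 gives 49 + 0.5q − (575 - q) = 93, so q' = 1238/3.
Then pb = 575 − 1·(1238/3) = 487/3 and ps = 49 + 0.5·(1238/3) = 766/3.
Government outlay = subsidy × quantity = 93 × 1238/3 = 38378.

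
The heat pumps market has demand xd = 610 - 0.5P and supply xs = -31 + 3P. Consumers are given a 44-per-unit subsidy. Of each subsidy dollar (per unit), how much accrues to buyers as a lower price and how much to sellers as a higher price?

Pre-subsidy: 610 - 0.5P = -31 + 3P gives P* = 1282/7, x* = 3629/7.
With the rebate, buyers effectively pay Pb = Ps − 44, where Ps is the price sellers receive.
Demand in terms of Ps becomes xd = 610 − 0.5(Ps − 44) = 632 - 0.5Ps. Setting this equal to supply: 632 - 0.5Ps = -31 + 3Ps, so Ps = 1326/7.
Buyers pay Pb = 1326/7 − 44 = 1018/7; x' = -31 + 3·(1326/7) = 3761/7.
Buyers' price falls by P* − Pb = 1282/7 − 1018/7 = 264/7; sellers' price rises by Ps − P* = 1326/7 − 1282/7 = 44/7.

Buyers gain 264/7 per unit; sellers gain 44/7 per unit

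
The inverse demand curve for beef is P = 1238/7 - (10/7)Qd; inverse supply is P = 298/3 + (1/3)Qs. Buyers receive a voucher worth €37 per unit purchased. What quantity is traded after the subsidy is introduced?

Pre-subsidy: 1238/7 - (10/7)Q = 298/3 + (1/3)Q gives Q* = 44 and P* = 114.
With the rebate, buyers effectively pay Pb = Ps − 37, where Ps is the price sellers receive.
On the curves, Pb = 1238/7 - (10/7)Q and Ps = 298/3 + (1/3)Q; the wedge Ps − Pb = 37 gives 298/3 + (1/3)Q − (1238/7 - (10/7)Q) = 37, so Q' = 65.
Then Pb = 1238/7 − (10/7)·65 = 84 and Ps = 298/3 + (1/3)·65 = 121.

Q' = 65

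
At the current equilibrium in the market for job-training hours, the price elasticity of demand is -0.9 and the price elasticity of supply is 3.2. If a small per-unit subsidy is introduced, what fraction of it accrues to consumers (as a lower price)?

For a small subsidy around the equilibrium, the benefit split depends on the relative slopes, which at a point are proportional to the elasticities.
Buyer share = εs/(εs + |εd|) = 3.2/(3.2 + 0.9) = 32/41; seller share = |εd|/(εs + |εd|) = 9/41.

Consumer share = 32/41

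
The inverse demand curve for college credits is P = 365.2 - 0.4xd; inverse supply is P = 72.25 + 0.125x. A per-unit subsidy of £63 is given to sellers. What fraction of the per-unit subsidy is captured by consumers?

Consumer share = 16/21

Pre-subsidy: 365.2 - 0.4x = 72.25 + 0.125x gives x* = 558 and P* = 142.
With the subsidy, sellers receive Ps = Pb + 63 for each unit, where Pb is the price buyers pay.
On the curves, Pb = 365.2 - 0.4x and Ps = 72.25 + 0.125x; the wedge Ps − Pb = 63 gives 72.25 + 0.125x − (365.2 - 0.4x) = 63, so x' = 678.
Then Pb = 365.2 − 0.4·678 = 94 and Ps = 72.25 + 0.125·678 = 157.
Buyers' price falls by P* − Pb = 142 − 94 = 48; sellers' price rises by Ps − P* = 157 − 142 = 15.
So consumers capture 48/63 = 16/21 of each unit of subsidy.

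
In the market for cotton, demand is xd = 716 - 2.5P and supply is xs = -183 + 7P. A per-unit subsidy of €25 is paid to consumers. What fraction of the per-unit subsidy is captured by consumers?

Pre-subsidy: 716 - 2.5P = -183 + 7P gives P* = 1798/19, x* = 9109/19.
With the rebate, buyers effectively pay Pb = Ps − 25, where Ps is the price sellers receive.
Demand in terms of Ps becomes xd = 716 − 2.5(Ps − 25) = 778.5 - 2.5Ps. Setting this equal to supply: 778.5 - 2.5Ps = -183 + 7Ps, so Ps = 1923/19.
Buyers pay Pb = 1923/19 − 25 = 1448/19; x' = -183 + 7·(1923/19) = 9984/19.
Buyers' price falls by P* − Pb = 1798/19 − 1448/19 = 350/19; sellers' price rises by Ps − P* = 1923/19 − 1798/19 = 125/19.
So consumers capture (350/19)/25 = 14/19 of each unit of subsidy.

Consumer share = 14/19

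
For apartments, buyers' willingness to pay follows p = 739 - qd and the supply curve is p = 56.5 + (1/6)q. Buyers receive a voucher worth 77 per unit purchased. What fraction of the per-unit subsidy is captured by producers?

Producer share = 1/7

Pre-subsidy: 739 - q = 56.5 + (1/6)q gives q* = 585 and p* = 154.
With the rebate, buyers effectively pay pb = ps − 77, where ps is the price sellers receive.
On the curves, pb = 739 - q and ps = 56.5 + (1/6)q; the wedge ps − pb = 77 gives 56.5 + (1/6)q − (739 - q) = 77, so q' = 651.
Then pb = 739 − 1·651 = 88 and ps = 56.5 + (1/6)·651 = 165.
Buyers' price falls by p* − pb = 154 − 88 = 66; sellers' price rises by ps − p* = 165 − 154 = 11.
So producers capture 11/77 = 1/7 of each unit of subsidy.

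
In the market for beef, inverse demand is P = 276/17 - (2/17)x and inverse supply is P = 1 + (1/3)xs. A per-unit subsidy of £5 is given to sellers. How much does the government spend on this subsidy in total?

Pre-subsidy: 276/17 - (2/17)x = 1 + (1/3)x gives x* = 777/23 and P* = 282/23.
With the subsidy, sellers receive Ps = Pb + 5 for each unit, where Pb is the price buyers pay.
On the curves, Pb = 276/17 - (2/17)x and Ps = 1 + (1/3)x; the wedge Ps − Pb = 5 gives 1 + (1/3)x − (276/17 - (2/17)x) = 5, so x' = 1032/23.
Then Pb = 276/17 − (2/17)·(1032/23) = 252/23 and Ps = 1 + (1/3)·(1032/23) = 367/23.
Government outlay = subsidy × quantity = 5 × 1032/23 = 5160/23.

Government cost = 5160/23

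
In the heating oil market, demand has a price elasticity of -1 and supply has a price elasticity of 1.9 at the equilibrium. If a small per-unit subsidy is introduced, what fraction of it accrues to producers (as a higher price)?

For a small subsidy around the equilibrium, the benefit split depends on the relative slopes, which at a point are proportional to the elasticities.
Buyer share = εs/(εs + |εd|) = 1.9/(1.9 + 1) = 19/29; seller share = |εd|/(εs + |εd|) = 10/29.
So producers capture 10/29 of the subsidy.

Producer share = 10/29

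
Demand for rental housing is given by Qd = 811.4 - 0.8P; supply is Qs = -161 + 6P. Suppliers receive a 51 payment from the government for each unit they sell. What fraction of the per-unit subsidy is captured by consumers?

Pre-subsidy: 811.4 - 0.8P = -161 + 6P gives P* = 143, Q* = 697.
With the subsidy, sellers receive Ps = Pb + 51 for each unit, where Pb is the price buyers pay.
Supply in terms of Pb becomes Qs = -161 + 6(Pb + 51) = 145 + 6Pb. Setting this equal to demand: 811.4 - 0.8Pb = 145 + 6Pb, so Pb = 98.
Sellers receive Ps = 98 + 51 = 149; Q' = 811.4 − 0.8·98 = 733.
Buyers' price falls by P* − Pb = 143 − 98 = 45; sellers' price rises by Ps − P* = 149 − 143 = 6.
So consumers capture 45/51 = 15/17 of each unit of subsidy.

Consumer share = 15/17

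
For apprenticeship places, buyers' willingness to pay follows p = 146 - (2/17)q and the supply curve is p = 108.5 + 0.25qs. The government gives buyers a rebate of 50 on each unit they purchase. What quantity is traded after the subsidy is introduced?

q' = 238

Pre-subsidy: 146 - (2/17)q = 108.5 + 0.25q gives q* = 102 and p* = 134.
With the rebate, buyers effectively pay pb = ps − 50, where ps is the price sellers receive.
On the curves, pb = 146 - (2/17)q and ps = 108.5 + 0.25q; the wedge ps − pb = 50 gives 108.5 + 0.25q − (146 - (2/17)q) = 50, so q' = 238.
Then pb = 146 − (2/17)·238 = 118 and ps = 108.5 + 0.25·238 = 168.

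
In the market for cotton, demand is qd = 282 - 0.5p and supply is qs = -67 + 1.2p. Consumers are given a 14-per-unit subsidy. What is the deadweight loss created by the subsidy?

Pre-subsidy: 282 - 0.5p = -67 + 1.2p gives p* = 3490/17, q* = 3049/17.
With the rebate, buyers effectively pay pb = ps − 14, where ps is the price sellers receive.
Demand in terms of ps becomes qd = 282 − 0.5(ps − 14) = 289 - 0.5ps. Setting this equal to supply: 289 - 0.5ps = -67 + 1.2ps, so ps = 3560/17.
Buyers pay pb = 3560/17 − 14 = 3322/17; q' = -67 + 1.2·(3560/17) = 3133/17.
The subsidy expands output by 3133/17 − 3049/17 = 84/17 past the efficient level; on those units the gap between marginal cost and willingness to pay runs from 0 up to 14.
DWL = ½ × 14 × 84/17 = 588/17.

Deadweight loss = 588/17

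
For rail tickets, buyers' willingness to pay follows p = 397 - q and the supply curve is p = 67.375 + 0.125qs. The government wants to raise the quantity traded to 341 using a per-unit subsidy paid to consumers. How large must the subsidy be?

Required subsidy s = 54 per unit

At q = 341, from the demand curve buyers pay pb = 397 − 1·341 = 56; from the supply curve sellers need ps = 67.375 + 0.125·341 = 110.
The subsidy must fill the gap: s = ps − pb = 110 − 56 = 54.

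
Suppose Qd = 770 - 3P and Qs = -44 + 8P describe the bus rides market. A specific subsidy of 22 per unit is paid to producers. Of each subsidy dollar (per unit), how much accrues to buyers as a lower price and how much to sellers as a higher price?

Pre-subsidy: 770 - 3P = -44 + 8P gives P* = 74, Q* = 548.
With the subsidy, sellers receive Ps = Pb + 22 for each unit, where Pb is the price buyers pay.
Supply in terms of Pb becomes Qs = -44 + 8(Pb + 22) = 132 + 8Pb. Setting this equal to demand: 770 - 3Pb = 132 + 8Pb, so Pb = 58.
Sellers receive Ps = 58 + 22 = 80; Q' = 770 − 3·58 = 596.
Buyers' price falls by P* − Pb = 74 − 58 = 16; sellers' price rises by Ps − P* = 80 − 74 = 6.

Buyers gain 16 per unit; sellers gain 6 per unit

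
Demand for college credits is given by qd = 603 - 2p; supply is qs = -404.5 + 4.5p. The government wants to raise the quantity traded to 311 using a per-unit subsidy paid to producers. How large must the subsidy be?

At q = 311, invert demand for the buyer price: pb = (603 − 311)/2 = 146; invert supply for the seller price: ps = (311 − (-404.5))/4.5 = 159.
The subsidy must fill the gap: s = ps − pb = 159 − 146 = 13.

Required subsidy s = 13 per unit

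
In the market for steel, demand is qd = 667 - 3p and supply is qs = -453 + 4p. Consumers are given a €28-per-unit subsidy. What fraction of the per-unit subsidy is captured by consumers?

Consumer share = 4/7

Pre-subsidy: 667 - 3p = -453 + 4p gives p* = 160, q* = 187.
With the rebate, buyers effectively pay pb = ps − 28, where ps is the price sellers receive.
Demand in terms of ps becomes qd = 667 − 3(ps − 28) = 751 - 3ps. Setting this equal to supply: 751 - 3ps = -453 + 4ps, so ps = 172.
Buyers pay pb = 172 − 28 = 144; q' = -453 + 4·172 = 235.
Buyers' price falls by p* − pb = 160 − 144 = 16; sellers' price rises by ps − p* = 172 − 160 = 12.
So consumers capture 16/28 = 4/7 of each unit of subsidy.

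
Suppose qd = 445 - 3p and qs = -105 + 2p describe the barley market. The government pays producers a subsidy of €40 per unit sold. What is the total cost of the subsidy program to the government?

Pre-subsidy: 445 - 3p = -105 + 2p gives p* = 110, q* = 115.
With the subsidy, sellers receive ps = pb + 40 for each unit, where pb is the price buyers pay.
Supply in terms of pb becomes qs = -105 + 2(pb + 40) = -25 + 2pb. Setting this equal to demand: 445 - 3pb = -25 + 2pb, so pb = 94.
Sellers receive ps = 94 + 40 = 134; q' = 445 − 3·94 = 163.
Government outlay = subsidy × quantity = 40 × 163 = 6520.

Government cost = €6520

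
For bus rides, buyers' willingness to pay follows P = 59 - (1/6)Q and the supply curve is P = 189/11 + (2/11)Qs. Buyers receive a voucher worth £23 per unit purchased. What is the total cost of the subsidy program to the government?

Government cost = £4278

Pre-subsidy: 59 - (1/6)Q = 189/11 + (2/11)Q gives Q* = 120 and P* = 39.
With the rebate, buyers effectively pay Pb = Ps − 23, where Ps is the price sellers receive.
On the curves, Pb = 59 - (1/6)Q and Ps = 189/11 + (2/11)Q; the wedge Ps − Pb = 23 gives 189/11 + (2/11)Q − (59 - (1/6)Q) = 23, so Q' = 186.
Then Pb = 59 − (1/6)·186 = 28 and Ps = 189/11 + (2/11)·186 = 51.
Government outlay = subsidy × quantity = 23 × 186 = 4278.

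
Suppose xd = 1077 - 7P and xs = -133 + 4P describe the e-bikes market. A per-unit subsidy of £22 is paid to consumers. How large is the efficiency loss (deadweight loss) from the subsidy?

Pre-subsidy: 1077 - 7P = -133 + 4P gives P* = 110, x* = 307.
With the rebate, buyers effectively pay Pb = Ps − 22, where Ps is the price sellers receive.
Demand in terms of Ps becomes xd = 1077 − 7(Ps − 22) = 1231 - 7Ps. Setting this equal to supply: 1231 - 7Ps = -133 + 4Ps, so Ps = 124.
Buyers pay Pb = 124 − 22 = 102; x' = -133 + 4·124 = 363.
The subsidy expands output by 363 − 307 = 56 past the efficient level; on those units the gap between marginal cost and willingness to pay runs from 0 up to 22.
DWL = ½ × 22 × 56 = 616.

Deadweight loss = £616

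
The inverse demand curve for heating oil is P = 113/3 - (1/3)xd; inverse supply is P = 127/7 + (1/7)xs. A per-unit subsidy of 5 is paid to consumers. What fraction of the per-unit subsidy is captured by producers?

Producer share = 0.3

Pre-subsidy: 113/3 - (1/3)x = 127/7 + (1/7)x gives x* = 41 and P* = 24.
With the rebate, buyers effectively pay Pb = Ps − 5, where Ps is the price sellers receive.
On the curves, Pb = 113/3 - (1/3)x and Ps = 127/7 + (1/7)x; the wedge Ps − Pb = 5 gives 127/7 + (1/7)x − (113/3 - (1/3)x) = 5, so x' = 51.5.
Then Pb = 113/3 − (1/3)·51.5 = 20.5 and Ps = 127/7 + (1/7)·51.5 = 25.5.
Buyers' price falls by P* − Pb = 24 − 20.5 = 3.5; sellers' price rises by Ps − P* = 25.5 − 24 = 1.5.
So producers capture 1.5/5 = 0.3 of each unit of subsidy.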